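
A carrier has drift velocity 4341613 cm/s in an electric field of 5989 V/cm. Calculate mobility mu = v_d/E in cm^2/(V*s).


Step 1: mu = v_d / E
Step 2: mu = 4341613 / 5989
Step 3: mu = 724.93 cm^2/(V*s)

724.93


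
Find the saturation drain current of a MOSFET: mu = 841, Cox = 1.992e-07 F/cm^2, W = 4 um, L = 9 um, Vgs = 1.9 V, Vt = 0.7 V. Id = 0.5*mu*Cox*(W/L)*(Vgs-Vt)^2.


Step 1: Overdrive voltage Vov = Vgs - Vt = 1.9 - 0.7 = 1.2 V
Step 2: W/L = 4/9 = 0.444444
Step 3: Id = 0.5 * 841 * 1.992e-07 * 0.444444 * 1.2^2
Step 4: Id = 5.36e-05 A

5.36e-05


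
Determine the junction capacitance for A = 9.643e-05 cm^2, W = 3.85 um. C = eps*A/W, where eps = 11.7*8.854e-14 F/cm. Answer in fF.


Step 1: eps_Si = 11.7 * 8.854e-14 = 1.035918e-12 F/cm
Step 2: W in cm = 3.85 * 1e-4 = 3.85e-04 cm
Step 3: C = 1.035918e-12 * 9.643e-05 / 3.85e-04 = 2.594638e-13 F
Step 4: C = 259.46 fF

259.46


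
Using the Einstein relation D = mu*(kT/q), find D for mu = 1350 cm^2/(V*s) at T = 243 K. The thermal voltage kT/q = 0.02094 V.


Step 1: D = mu * (kT/q)
Step 2: D = 1350 * 0.02094
Step 3: D = 28.27 cm^2/s

28.27


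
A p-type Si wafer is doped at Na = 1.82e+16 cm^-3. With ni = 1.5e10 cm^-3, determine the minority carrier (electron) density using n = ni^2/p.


Step 1: Majority hole concentration p ≈ Na = 1.82e+16 cm^-3
Step 2: n = ni^2 / Na = (1.5e10)^2 / 1.82e+16
Step 3: n = 1.24e+04 cm^-3

1.24e+04


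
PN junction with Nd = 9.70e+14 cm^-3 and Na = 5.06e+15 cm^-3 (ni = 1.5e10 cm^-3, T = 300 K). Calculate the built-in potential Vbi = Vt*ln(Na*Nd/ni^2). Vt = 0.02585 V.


Step 1: Compute Na*Nd/ni^2 = 5.06e+15 * 9.70e+14 / (1.5e10)^2 = 2.1814e+10
Step 2: ln(2.1814e+10) = 23.8058
Step 3: Vbi = 0.02585 * 23.8058 = 0.615 V

0.615


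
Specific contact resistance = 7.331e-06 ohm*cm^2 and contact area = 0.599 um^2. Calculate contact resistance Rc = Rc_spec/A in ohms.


Step 1: Convert area to cm^2: 0.599 um^2 = 5.9900e-09 cm^2
Step 2: Rc = Rc_spec / A = 7.331e-06 / 5.9900e-09
Step 3: Rc = 1.22e+03 ohms

1.22e+03


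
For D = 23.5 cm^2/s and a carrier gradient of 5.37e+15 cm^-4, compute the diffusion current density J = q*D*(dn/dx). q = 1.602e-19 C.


Step 1: J = q * D * (dn/dx)
Step 2: J = 1.602e-19 * 23.5 * 5.37e+15
Step 3: J = 2.02e-02 A/cm^2

2.02e-02


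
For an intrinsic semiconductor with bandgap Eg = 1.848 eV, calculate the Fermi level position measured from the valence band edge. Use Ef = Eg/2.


Step 1: For an intrinsic semiconductor, the Fermi level sits at midgap.
Step 2: Ef = Eg / 2 = 1.848 / 2 = 0.924 eV

0.924


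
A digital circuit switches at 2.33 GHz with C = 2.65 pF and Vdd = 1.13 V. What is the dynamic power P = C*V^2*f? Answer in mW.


Step 1: V^2 = 1.13^2 = 1.2769 V^2
Step 2: P = C*V^2*f = 2.65e-12 F * 1.2769 * 2.33e9 Hz
Step 3: P = 7.88421905e-03 W
Step 4: P = 7.884 mW

7.884


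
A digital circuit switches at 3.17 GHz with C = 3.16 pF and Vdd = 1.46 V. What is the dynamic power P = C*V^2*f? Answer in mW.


Step 1: V^2 = 1.46^2 = 2.1316 V^2
Step 2: P = C*V^2*f = 3.16e-12 F * 2.1316 * 3.17e9 Hz
Step 3: P = 2.135266352e-02 W
Step 4: P = 21.353 mW

21.353


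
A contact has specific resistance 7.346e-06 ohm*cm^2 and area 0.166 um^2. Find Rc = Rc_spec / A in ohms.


Step 1: Convert area to cm^2: 0.166 um^2 = 1.6600e-09 cm^2
Step 2: Rc = Rc_spec / A = 7.346e-06 / 1.6600e-09
Step 3: Rc = 4.43e+03 ohms

4.43e+03


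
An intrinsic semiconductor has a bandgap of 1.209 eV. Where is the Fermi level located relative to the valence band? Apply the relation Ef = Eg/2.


Step 1: For an intrinsic semiconductor, the Fermi level sits at midgap.
Step 2: Ef = Eg / 2 = 1.209 / 2 = 0.6045 eV

0.6045


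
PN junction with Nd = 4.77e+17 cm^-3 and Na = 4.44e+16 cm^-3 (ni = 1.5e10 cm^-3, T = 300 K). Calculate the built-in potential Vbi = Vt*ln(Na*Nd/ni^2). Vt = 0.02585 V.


Step 1: Compute Na*Nd/ni^2 = 4.44e+16 * 4.77e+17 / (1.5e10)^2 = 9.4128e+13
Step 2: ln(9.4128e+13) = 32.1757
Step 3: Vbi = 0.02585 * 32.1757 = 0.832 V

0.832


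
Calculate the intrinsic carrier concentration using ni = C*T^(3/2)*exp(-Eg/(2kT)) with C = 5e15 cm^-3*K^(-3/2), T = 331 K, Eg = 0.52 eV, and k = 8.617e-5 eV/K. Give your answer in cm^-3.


Step 1: Compute kT = 8.617e-5 * 331 = 0.02852227 eV
Step 2: Exponent = -Eg/(2kT) = -0.52/(2*0.02852227) = -9.11568
Step 3: T^(3/2) = 331^1.5 = 6022.02
Step 4: ni = 5e15 * 6022.02 * exp(-9.11568) = 3.31e+15 cm^-3

3.31e+15


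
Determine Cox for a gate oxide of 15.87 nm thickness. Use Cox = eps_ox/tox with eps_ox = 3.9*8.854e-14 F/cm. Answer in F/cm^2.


Step 1: eps_ox = 3.9 * 8.854e-14 = 3.45306e-13 F/cm
Step 2: tox in cm = 15.87 nm * 1e-7 = 1.5870e-06 cm
Step 3: Cox = 3.45306e-13 / 1.5870e-06 = 2.18e-07 F/cm^2

2.18e-07


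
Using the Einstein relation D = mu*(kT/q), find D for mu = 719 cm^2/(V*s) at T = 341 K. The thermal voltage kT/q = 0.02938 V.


Step 1: D = mu * (kT/q)
Step 2: D = 719 * 0.02938
Step 3: D = 21.12 cm^2/s

21.12


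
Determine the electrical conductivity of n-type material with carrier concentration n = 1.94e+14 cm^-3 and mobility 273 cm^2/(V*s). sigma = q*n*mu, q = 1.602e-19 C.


Step 1: sigma = q * n * mu
Step 2: sigma = 1.602e-19 * 1.94e+14 * 273
Step 3: sigma = 8.485e-03 S/cm

8.485e-03


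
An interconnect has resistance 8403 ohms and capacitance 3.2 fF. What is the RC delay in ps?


Step 1: tau = R * C
Step 2: tau = 8403 * 3.2 fF = 8403 * 3.2e-15 F
Step 3: tau = 2.68896e-11 s = 26.8896 ps

26.8896


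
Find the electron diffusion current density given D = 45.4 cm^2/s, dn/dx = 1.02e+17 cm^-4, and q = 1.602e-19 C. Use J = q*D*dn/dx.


Step 1: J = q * D * (dn/dx)
Step 2: J = 1.602e-19 * 45.4 * 1.02e+17
Step 3: J = 7.42e-01 A/cm^2

7.42e-01


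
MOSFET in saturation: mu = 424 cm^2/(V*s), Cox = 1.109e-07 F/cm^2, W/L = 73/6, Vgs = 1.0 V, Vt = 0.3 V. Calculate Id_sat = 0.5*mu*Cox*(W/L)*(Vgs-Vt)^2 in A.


Step 1: Overdrive voltage Vov = Vgs - Vt = 1.0 - 0.3 = 0.7 V
Step 2: W/L = 73/6 = 12.1667
Step 3: Id = 0.5 * 424 * 1.109e-07 * 12.1667 * 0.7^2
Step 4: Id = 1.40e-04 A

1.40e-04


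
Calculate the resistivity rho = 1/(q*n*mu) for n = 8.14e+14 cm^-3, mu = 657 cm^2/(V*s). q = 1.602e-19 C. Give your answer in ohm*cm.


Step 1: sigma = q * n * mu = 1.602e-19 * 8.14e+14 * 657 = 8.56746e-02 S/cm
Step 2: rho = 1 / sigma = 1 / 8.56746e-02 = 11.67 ohm*cm

11.67


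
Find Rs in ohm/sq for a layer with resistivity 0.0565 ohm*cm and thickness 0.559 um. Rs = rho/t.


Step 1: Convert thickness to cm: t = 0.559 um = 5.5900e-05 cm
Step 2: Rs = rho / t = 0.0565 / 5.5900e-05
Step 3: Rs = 1010.7 ohm/sq

1010.7


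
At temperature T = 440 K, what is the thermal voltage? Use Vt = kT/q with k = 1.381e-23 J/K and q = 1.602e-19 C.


Step 1: kT = 1.381e-23 * 440 = 6.0764e-21 J
Step 2: Vt = kT/q = 6.0764e-21 / 1.602e-19
Step 3: Vt = 0.03793 V

0.03793


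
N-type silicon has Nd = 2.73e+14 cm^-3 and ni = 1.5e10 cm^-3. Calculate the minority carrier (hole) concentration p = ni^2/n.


Step 1: Since Nd >> ni, n ≈ Nd = 2.73e+14 cm^-3
Step 2: p = ni^2 / n = (1.5e10)^2 / 2.73e+14
Step 3: p = 2.25e20 / 2.73e+14 = 8.24e+05 cm^-3

8.24e+05


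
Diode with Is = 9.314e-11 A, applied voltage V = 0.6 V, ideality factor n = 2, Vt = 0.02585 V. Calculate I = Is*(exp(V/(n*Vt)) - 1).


Step 1: V/(n*Vt) = 0.6/(2*0.02585) = 11.6054
Step 2: exp(11.6054) = 1.0969e+05
Step 3: I = 9.314e-11 * (1.0969e+05 - 1) = 1.02e-05 A

1.02e-05


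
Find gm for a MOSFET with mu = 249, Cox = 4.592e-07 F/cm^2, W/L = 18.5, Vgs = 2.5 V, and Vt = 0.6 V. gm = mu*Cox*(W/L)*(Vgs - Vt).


Step 1: Vov = Vgs - Vt = 2.5 - 0.6 = 1.9 V
Step 2: gm = mu * Cox * (W/L) * Vov
Step 3: gm = 249 * 4.592e-07 * 18.5 * 1.9 = 4.02e-03 S

4.02e-03


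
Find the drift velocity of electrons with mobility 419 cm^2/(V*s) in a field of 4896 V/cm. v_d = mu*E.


Step 1: v_d = mu * E
Step 2: v_d = 419 * 4896 = 2051424
Step 3: v_d = 2.05e+06 cm/s

2.05e+06


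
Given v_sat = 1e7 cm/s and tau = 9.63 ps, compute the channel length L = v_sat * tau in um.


Step 1: tau in seconds = 9.63 ps * 1e-12 = 9.6300e-12 s
Step 2: L = v_sat * tau = 1e7 * 9.6300e-12 = 9.6300e-05 cm
Step 3: L in um = 9.6300e-05 * 1e4 = 0.963 um

0.963


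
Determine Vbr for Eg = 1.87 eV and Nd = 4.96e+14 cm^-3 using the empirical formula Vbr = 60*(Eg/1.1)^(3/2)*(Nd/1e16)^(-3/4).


Step 1: Eg/1.1 = 1.87/1.1 = 1.700000
Step 2: (Eg/1.1)^1.5 = 1.700000^1.5 = 2.216529
Step 3: (Nd/1e16)^(-0.75) = (0.0496)^(-0.75) = 9.514561
Step 4: Vbr = 60 * 2.216529 * 9.514561 = 1265.4 V

1265.4


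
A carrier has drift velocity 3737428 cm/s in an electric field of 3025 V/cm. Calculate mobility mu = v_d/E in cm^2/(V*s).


Step 1: mu = v_d / E
Step 2: mu = 3737428 / 3025
Step 3: mu = 1235.51 cm^2/(V*s)

1235.51


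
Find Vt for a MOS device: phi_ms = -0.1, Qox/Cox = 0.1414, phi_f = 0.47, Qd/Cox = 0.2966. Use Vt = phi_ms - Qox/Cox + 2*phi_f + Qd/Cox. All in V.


Step 1: Vt = phi_ms - Qox/Cox + 2*phi_f + Qd/Cox
Step 2: Vt = -0.1 - 0.1414 + 2*0.47 + 0.2966
Step 3: Vt = -0.1 - 0.1414 + 0.94 + 0.2966
Step 4: Vt = 0.9952 V

0.9952


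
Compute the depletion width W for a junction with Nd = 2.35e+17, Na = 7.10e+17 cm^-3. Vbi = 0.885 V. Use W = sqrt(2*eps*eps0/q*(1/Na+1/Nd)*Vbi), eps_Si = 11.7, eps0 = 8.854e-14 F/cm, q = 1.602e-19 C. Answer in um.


Step 1: 1/Na + 1/Nd = 1/7.10e+17 + 1/2.35e+17 = 5.66377e-18
Step 2: 2*eps*eps0/q = 2*11.7*8.854e-14/1.602e-19 = 1.293281e+07
Step 3: W^2 = 1.293281e+07 * 5.66377e-18 * 0.885 = 6.48249e-11
Step 4: W = sqrt(6.48249e-11) = 8.051e-06 cm = 0.08051 um

0.08051


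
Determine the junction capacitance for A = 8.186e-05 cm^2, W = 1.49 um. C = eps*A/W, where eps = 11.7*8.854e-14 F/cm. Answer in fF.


Step 1: eps_Si = 11.7 * 8.854e-14 = 1.035918e-12 F/cm
Step 2: W in cm = 1.49 * 1e-4 = 1.49e-04 cm
Step 3: C = 1.035918e-12 * 8.186e-05 / 1.49e-04 = 5.691292e-13 F
Step 4: C = 569.13 fF

569.13


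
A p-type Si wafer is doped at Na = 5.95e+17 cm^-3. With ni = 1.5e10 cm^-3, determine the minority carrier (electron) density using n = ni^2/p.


Step 1: Majority hole concentration p ≈ Na = 5.95e+17 cm^-3
Step 2: n = ni^2 / Na = (1.5e10)^2 / 5.95e+17
Step 3: n = 3.78e+02 cm^-3

3.78e+02


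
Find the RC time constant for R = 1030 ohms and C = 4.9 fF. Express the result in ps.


Step 1: tau = R * C
Step 2: tau = 1030 * 4.9 fF = 1030 * 4.9e-15 F
Step 3: tau = 5.047e-12 s = 5.047 ps

5.047


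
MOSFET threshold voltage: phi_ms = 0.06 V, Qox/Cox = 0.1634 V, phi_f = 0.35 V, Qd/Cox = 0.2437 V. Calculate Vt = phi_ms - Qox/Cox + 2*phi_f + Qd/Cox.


Step 1: Vt = phi_ms - Qox/Cox + 2*phi_f + Qd/Cox
Step 2: Vt = 0.06 - 0.1634 + 2*0.35 + 0.2437
Step 3: Vt = 0.06 - 0.1634 + 0.7 + 0.2437
Step 4: Vt = 0.8403 V

0.8403


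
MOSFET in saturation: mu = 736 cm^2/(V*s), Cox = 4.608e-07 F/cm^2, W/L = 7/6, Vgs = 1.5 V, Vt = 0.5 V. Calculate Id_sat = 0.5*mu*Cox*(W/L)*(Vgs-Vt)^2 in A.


Step 1: Overdrive voltage Vov = Vgs - Vt = 1.5 - 0.5 = 1.0 V
Step 2: W/L = 7/6 = 1.16667
Step 3: Id = 0.5 * 736 * 4.608e-07 * 1.16667 * 1.0^2
Step 4: Id = 1.98e-04 A

1.98e-04


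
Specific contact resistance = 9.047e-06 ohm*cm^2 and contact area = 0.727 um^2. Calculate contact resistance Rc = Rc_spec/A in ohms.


Step 1: Convert area to cm^2: 0.727 um^2 = 7.2700e-09 cm^2
Step 2: Rc = Rc_spec / A = 9.047e-06 / 7.2700e-09
Step 3: Rc = 1.24e+03 ohms

1.24e+03


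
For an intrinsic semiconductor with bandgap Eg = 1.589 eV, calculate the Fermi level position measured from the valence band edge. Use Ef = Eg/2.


Step 1: For an intrinsic semiconductor, the Fermi level sits at midgap.
Step 2: Ef = Eg / 2 = 1.589 / 2 = 0.7945 eV

0.7945


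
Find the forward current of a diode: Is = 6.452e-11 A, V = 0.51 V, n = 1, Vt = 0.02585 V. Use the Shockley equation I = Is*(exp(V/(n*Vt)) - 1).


Step 1: V/(n*Vt) = 0.51/(1*0.02585) = 19.7292
Step 2: exp(19.7292) = 3.7007e+08
Step 3: I = 6.452e-11 * (3.7007e+08 - 1) = 2.39e-02 A

2.39e-02


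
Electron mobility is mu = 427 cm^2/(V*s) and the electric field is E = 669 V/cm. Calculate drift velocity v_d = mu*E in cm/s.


Step 1: v_d = mu * E
Step 2: v_d = 427 * 669 = 285663
Step 3: v_d = 2.86e+05 cm/s

2.86e+05


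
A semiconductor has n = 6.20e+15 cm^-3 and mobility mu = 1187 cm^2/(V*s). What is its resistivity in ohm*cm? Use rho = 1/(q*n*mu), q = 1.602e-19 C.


Step 1: sigma = q * n * mu = 1.602e-19 * 6.20e+15 * 1187 = 1.17898e+00 S/cm
Step 2: rho = 1 / sigma = 1 / 1.17898e+00 = 0.8482 ohm*cm

0.8482


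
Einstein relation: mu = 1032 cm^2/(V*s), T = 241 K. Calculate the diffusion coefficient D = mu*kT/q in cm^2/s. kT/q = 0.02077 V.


Step 1: D = mu * (kT/q)
Step 2: D = 1032 * 0.02077
Step 3: D = 21.43 cm^2/s

21.43


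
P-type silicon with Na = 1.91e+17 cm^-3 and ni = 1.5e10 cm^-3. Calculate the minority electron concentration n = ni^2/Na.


Step 1: Majority hole concentration p ≈ Na = 1.91e+17 cm^-3
Step 2: n = ni^2 / Na = (1.5e10)^2 / 1.91e+17
Step 3: n = 1.18e+03 cm^-3

1.18e+03


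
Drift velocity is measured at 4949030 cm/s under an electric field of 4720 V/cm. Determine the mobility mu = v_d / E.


Step 1: mu = v_d / E
Step 2: mu = 4949030 / 4720
Step 3: mu = 1048.52 cm^2/(V*s)

1048.52


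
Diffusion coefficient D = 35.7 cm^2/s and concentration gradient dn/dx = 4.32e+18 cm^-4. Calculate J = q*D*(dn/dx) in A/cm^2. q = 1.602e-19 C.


Step 1: J = q * D * (dn/dx)
Step 2: J = 1.602e-19 * 35.7 * 4.32e+18
Step 3: J = 2.47e+01 A/cm^2

2.47e+01


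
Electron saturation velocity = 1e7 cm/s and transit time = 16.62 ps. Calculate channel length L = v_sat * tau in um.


Step 1: tau in seconds = 16.62 ps * 1e-12 = 1.6620e-11 s
Step 2: L = v_sat * tau = 1e7 * 1.6620e-11 = 1.6620e-04 cm
Step 3: L in um = 1.6620e-04 * 1e4 = 1.662 um

1.662


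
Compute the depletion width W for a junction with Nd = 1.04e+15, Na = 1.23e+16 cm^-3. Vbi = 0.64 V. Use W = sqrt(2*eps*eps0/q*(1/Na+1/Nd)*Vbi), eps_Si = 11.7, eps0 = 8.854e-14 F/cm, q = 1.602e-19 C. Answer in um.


Step 1: 1/Na + 1/Nd = 1/1.23e+16 + 1/1.04e+15 = 1.04284e-15
Step 2: 2*eps*eps0/q = 2*11.7*8.854e-14/1.602e-19 = 1.293281e+07
Step 3: W^2 = 1.293281e+07 * 1.04284e-15 * 0.64 = 8.63159e-09
Step 4: W = sqrt(8.63159e-09) = 9.291e-05 cm = 0.9291 um

0.9291


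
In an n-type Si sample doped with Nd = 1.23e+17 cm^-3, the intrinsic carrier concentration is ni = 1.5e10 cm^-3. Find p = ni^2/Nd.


Step 1: Since Nd >> ni, n ≈ Nd = 1.23e+17 cm^-3
Step 2: p = ni^2 / n = (1.5e10)^2 / 1.23e+17
Step 3: p = 2.25e20 / 1.23e+17 = 1.83e+03 cm^-3

1.83e+03


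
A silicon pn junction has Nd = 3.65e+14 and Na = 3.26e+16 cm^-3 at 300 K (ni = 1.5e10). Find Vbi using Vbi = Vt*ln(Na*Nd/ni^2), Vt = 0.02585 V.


Step 1: Compute Na*Nd/ni^2 = 3.26e+16 * 3.65e+14 / (1.5e10)^2 = 5.2884e+10
Step 2: ln(5.2884e+10) = 24.6914
Step 3: Vbi = 0.02585 * 24.6914 = 0.638 V

0.638


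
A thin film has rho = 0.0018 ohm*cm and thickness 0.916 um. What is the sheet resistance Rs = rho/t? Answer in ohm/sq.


Step 1: Convert thickness to cm: t = 0.916 um = 9.1600e-05 cm
Step 2: Rs = rho / t = 0.0018 / 9.1600e-05
Step 3: Rs = 19.7 ohm/sq

19.7


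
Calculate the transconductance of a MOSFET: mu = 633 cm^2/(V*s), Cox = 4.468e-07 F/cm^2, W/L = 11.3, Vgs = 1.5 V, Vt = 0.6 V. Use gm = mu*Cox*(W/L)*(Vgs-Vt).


Step 1: Vov = Vgs - Vt = 1.5 - 0.6 = 0.9 V
Step 2: gm = mu * Cox * (W/L) * Vov
Step 3: gm = 633 * 4.468e-07 * 11.3 * 0.9 = 2.88e-03 S

2.88e-03


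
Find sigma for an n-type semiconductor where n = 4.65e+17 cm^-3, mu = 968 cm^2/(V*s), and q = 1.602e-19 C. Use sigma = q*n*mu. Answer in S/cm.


Step 1: sigma = q * n * mu
Step 2: sigma = 1.602e-19 * 4.65e+17 * 968
Step 3: sigma = 7.211e+01 S/cm

7.211e+01


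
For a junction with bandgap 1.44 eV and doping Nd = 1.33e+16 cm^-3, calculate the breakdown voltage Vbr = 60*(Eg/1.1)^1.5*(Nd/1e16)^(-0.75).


Step 1: Eg/1.1 = 1.44/1.1 = 1.309091
Step 2: (Eg/1.1)^1.5 = 1.309091^1.5 = 1.497803
Step 3: (Nd/1e16)^(-0.75) = (1.33)^(-0.75) = 0.807442
Step 4: Vbr = 60 * 1.497803 * 0.807442 = 72.6 V

72.6


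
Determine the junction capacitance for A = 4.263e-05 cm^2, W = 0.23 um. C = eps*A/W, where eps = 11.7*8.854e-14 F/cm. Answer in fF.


Step 1: eps_Si = 11.7 * 8.854e-14 = 1.035918e-12 F/cm
Step 2: W in cm = 0.23 * 1e-4 = 2.30e-05 cm
Step 3: C = 1.035918e-12 * 4.263e-05 / 2.30e-05 = 1.920051e-12 F
Step 4: C = 1920.05 fF

1920.05


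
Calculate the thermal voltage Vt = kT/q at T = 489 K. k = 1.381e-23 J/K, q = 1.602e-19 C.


Step 1: kT = 1.381e-23 * 489 = 6.75309e-21 J
Step 2: Vt = kT/q = 6.75309e-21 / 1.602e-19
Step 3: Vt = 0.04215 V

0.04215


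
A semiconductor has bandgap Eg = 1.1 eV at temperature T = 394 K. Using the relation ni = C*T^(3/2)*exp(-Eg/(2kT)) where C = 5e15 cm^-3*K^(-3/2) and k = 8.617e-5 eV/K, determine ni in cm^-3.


Step 1: Compute kT = 8.617e-5 * 394 = 0.03395098 eV
Step 2: Exponent = -Eg/(2kT) = -1.1/(2*0.03395098) = -16.19983
Step 3: T^(3/2) = 394^1.5 = 7820.68
Step 4: ni = 5e15 * 7820.68 * exp(-16.19983) = 3.60e+12 cm^-3

3.60e+12


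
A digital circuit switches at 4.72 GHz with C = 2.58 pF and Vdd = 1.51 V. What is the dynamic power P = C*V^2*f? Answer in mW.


Step 1: V^2 = 1.51^2 = 2.2801 V^2
Step 2: P = C*V^2*f = 2.58e-12 F * 2.2801 * 4.72e9 Hz
Step 3: P = 2.776614576e-02 W
Step 4: P = 27.766 mW

27.766


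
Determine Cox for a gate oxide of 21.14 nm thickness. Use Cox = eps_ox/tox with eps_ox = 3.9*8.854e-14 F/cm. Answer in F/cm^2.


Step 1: eps_ox = 3.9 * 8.854e-14 = 3.45306e-13 F/cm
Step 2: tox in cm = 21.14 nm * 1e-7 = 2.1140e-06 cm
Step 3: Cox = 3.45306e-13 / 2.1140e-06 = 1.63e-07 F/cm^2

1.63e-07


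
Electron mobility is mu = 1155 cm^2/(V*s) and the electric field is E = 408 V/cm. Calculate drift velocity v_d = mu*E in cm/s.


Step 1: v_d = mu * E
Step 2: v_d = 1155 * 408 = 471240
Step 3: v_d = 4.71e+05 cm/s

4.71e+05


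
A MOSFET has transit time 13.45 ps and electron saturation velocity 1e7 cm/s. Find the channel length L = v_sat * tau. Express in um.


Step 1: tau in seconds = 13.45 ps * 1e-12 = 1.3450e-11 s
Step 2: L = v_sat * tau = 1e7 * 1.3450e-11 = 1.3450e-04 cm
Step 3: L in um = 1.3450e-04 * 1e4 = 1.345 um

1.345


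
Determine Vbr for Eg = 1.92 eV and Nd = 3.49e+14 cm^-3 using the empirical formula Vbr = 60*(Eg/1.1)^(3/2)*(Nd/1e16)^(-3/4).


Step 1: Eg/1.1 = 1.92/1.1 = 1.745455
Step 2: (Eg/1.1)^1.5 = 1.745455^1.5 = 2.306020
Step 3: (Nd/1e16)^(-0.75) = (0.0349)^(-0.75) = 12.384570
Step 4: Vbr = 60 * 2.306020 * 12.384570 = 1713.5 V

1713.5


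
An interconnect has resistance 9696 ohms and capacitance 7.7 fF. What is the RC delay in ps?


Step 1: tau = R * C
Step 2: tau = 9696 * 7.7 fF = 9696 * 7.7e-15 F
Step 3: tau = 7.46592e-11 s = 74.6592 ps

74.6592


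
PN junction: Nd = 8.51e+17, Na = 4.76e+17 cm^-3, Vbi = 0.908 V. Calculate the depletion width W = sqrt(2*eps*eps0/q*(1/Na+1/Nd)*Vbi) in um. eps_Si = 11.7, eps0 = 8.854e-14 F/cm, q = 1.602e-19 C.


Step 1: 1/Na + 1/Nd = 1/4.76e+17 + 1/8.51e+17 = 3.27593e-18
Step 2: 2*eps*eps0/q = 2*11.7*8.854e-14/1.602e-19 = 1.293281e+07
Step 3: W^2 = 1.293281e+07 * 3.27593e-18 * 0.908 = 3.84692e-11
Step 4: W = sqrt(3.84692e-11) = 6.202e-06 cm = 0.06202 um

0.06202


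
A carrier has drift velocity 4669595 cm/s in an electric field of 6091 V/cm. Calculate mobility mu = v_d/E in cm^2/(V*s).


Step 1: mu = v_d / E
Step 2: mu = 4669595 / 6091
Step 3: mu = 766.64 cm^2/(V*s)

766.64


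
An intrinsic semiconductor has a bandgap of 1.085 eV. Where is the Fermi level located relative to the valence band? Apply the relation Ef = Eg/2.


Step 1: For an intrinsic semiconductor, the Fermi level sits at midgap.
Step 2: Ef = Eg / 2 = 1.085 / 2 = 0.5425 eV

0.5425


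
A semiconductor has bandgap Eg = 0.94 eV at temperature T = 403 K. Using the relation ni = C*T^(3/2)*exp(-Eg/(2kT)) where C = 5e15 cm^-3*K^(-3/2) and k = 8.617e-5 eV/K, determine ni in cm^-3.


Step 1: Compute kT = 8.617e-5 * 403 = 0.03472651 eV
Step 2: Exponent = -Eg/(2kT) = -0.94/(2*0.03472651) = -13.53433
Step 3: T^(3/2) = 403^1.5 = 8090.17
Step 4: ni = 5e15 * 8090.17 * exp(-13.53433) = 5.36e+13 cm^-3

5.36e+13


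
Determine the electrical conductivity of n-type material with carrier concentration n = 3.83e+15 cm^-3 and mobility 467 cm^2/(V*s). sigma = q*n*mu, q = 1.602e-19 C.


Step 1: sigma = q * n * mu
Step 2: sigma = 1.602e-19 * 3.83e+15 * 467
Step 3: sigma = 2.865e-01 S/cm

2.865e-01


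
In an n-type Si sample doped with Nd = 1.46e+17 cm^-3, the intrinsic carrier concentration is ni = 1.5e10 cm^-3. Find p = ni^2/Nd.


Step 1: Since Nd >> ni, n ≈ Nd = 1.46e+17 cm^-3
Step 2: p = ni^2 / n = (1.5e10)^2 / 1.46e+17
Step 3: p = 2.25e20 / 1.46e+17 = 1.54e+03 cm^-3

1.54e+03


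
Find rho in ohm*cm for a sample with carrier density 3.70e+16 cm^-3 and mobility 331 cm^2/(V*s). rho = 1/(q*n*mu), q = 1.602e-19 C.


Step 1: sigma = q * n * mu = 1.602e-19 * 3.70e+16 * 331 = 1.96197e+00 S/cm
Step 2: rho = 1 / sigma = 1 / 1.96197e+00 = 0.5097 ohm*cm

0.5097


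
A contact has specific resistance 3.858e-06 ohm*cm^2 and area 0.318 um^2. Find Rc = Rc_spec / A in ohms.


Step 1: Convert area to cm^2: 0.318 um^2 = 3.1800e-09 cm^2
Step 2: Rc = Rc_spec / A = 3.858e-06 / 3.1800e-09
Step 3: Rc = 1.21e+03 ohms

1.21e+03


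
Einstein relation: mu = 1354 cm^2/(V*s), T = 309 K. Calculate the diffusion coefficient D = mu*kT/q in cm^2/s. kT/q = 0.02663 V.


Step 1: D = mu * (kT/q)
Step 2: D = 1354 * 0.02663
Step 3: D = 36.06 cm^2/s

36.06


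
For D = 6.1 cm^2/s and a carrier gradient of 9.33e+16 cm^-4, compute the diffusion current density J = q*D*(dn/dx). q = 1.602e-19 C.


Step 1: J = q * D * (dn/dx)
Step 2: J = 1.602e-19 * 6.1 * 9.33e+16
Step 3: J = 9.12e-02 A/cm^2

9.12e-02


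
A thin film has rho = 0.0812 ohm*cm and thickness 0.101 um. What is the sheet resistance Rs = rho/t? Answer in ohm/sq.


Step 1: Convert thickness to cm: t = 0.101 um = 1.0100e-05 cm
Step 2: Rs = rho / t = 0.0812 / 1.0100e-05
Step 3: Rs = 8039.6 ohm/sq

8039.6


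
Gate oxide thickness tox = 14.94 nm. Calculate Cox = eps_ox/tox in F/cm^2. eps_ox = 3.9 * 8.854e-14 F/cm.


Step 1: eps_ox = 3.9 * 8.854e-14 = 3.45306e-13 F/cm
Step 2: tox in cm = 14.94 nm * 1e-7 = 1.4940e-06 cm
Step 3: Cox = 3.45306e-13 / 1.4940e-06 = 2.31e-07 F/cm^2

2.31e-07


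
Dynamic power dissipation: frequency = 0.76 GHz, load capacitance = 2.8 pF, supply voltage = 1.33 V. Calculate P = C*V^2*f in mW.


Step 1: V^2 = 1.33^2 = 1.7689 V^2
Step 2: P = C*V^2*f = 2.8e-12 F * 1.7689 * 0.76e9 Hz
Step 3: P = 3.7642192e-03 W
Step 4: P = 3.764 mW

3.764


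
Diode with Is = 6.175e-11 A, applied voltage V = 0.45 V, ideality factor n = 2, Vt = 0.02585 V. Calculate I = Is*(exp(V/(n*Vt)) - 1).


Step 1: V/(n*Vt) = 0.45/(2*0.02585) = 8.7041
Step 2: exp(8.7041) = 6.0276e+03
Step 3: I = 6.175e-11 * (6.0276e+03 - 1) = 3.72e-07 A

3.72e-07


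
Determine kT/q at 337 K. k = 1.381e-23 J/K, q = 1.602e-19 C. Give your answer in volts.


Step 1: kT = 1.381e-23 * 337 = 4.65397e-21 J
Step 2: Vt = kT/q = 4.65397e-21 / 1.602e-19
Step 3: Vt = 0.02905 V

0.02905


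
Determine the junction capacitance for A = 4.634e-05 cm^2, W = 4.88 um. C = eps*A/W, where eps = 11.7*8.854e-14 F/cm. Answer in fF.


Step 1: eps_Si = 11.7 * 8.854e-14 = 1.035918e-12 F/cm
Step 2: W in cm = 4.88 * 1e-4 = 4.88e-04 cm
Step 3: C = 1.035918e-12 * 4.634e-05 / 4.88e-04 = 9.836975e-14 F
Step 4: C = 98.37 fF

98.37


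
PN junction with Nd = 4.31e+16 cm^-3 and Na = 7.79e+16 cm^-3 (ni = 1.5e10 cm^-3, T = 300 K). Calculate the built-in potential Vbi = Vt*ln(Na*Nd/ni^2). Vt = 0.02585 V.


Step 1: Compute Na*Nd/ni^2 = 7.79e+16 * 4.31e+16 / (1.5e10)^2 = 1.4922e+13
Step 2: ln(1.4922e+13) = 30.3339
Step 3: Vbi = 0.02585 * 30.3339 = 0.784 V

0.784


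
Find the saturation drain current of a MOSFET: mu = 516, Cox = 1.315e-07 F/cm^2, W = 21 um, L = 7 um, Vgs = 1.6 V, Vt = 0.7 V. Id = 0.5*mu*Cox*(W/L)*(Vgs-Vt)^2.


Step 1: Overdrive voltage Vov = Vgs - Vt = 1.6 - 0.7 = 0.9 V
Step 2: W/L = 21/7 = 3
Step 3: Id = 0.5 * 516 * 1.315e-07 * 3 * 0.9^2
Step 4: Id = 8.24e-05 A

8.24e-05


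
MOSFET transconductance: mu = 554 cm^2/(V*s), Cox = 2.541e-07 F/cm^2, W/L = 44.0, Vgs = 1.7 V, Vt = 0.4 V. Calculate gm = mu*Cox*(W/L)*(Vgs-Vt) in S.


Step 1: Vov = Vgs - Vt = 1.7 - 0.4 = 1.3 V
Step 2: gm = mu * Cox * (W/L) * Vov
Step 3: gm = 554 * 2.541e-07 * 44.0 * 1.3 = 8.05e-03 S

8.05e-03


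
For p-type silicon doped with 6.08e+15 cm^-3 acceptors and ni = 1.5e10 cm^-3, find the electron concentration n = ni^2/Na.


Step 1: Majority hole concentration p ≈ Na = 6.08e+15 cm^-3
Step 2: n = ni^2 / Na = (1.5e10)^2 / 6.08e+15
Step 3: n = 3.70e+04 cm^-3

3.70e+04


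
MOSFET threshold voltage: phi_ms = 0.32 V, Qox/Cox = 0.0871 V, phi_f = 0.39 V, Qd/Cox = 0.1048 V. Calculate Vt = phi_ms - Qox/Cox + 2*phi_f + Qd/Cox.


Step 1: Vt = phi_ms - Qox/Cox + 2*phi_f + Qd/Cox
Step 2: Vt = 0.32 - 0.0871 + 2*0.39 + 0.1048
Step 3: Vt = 0.32 - 0.0871 + 0.78 + 0.1048
Step 4: Vt = 1.1177 V

1.1177


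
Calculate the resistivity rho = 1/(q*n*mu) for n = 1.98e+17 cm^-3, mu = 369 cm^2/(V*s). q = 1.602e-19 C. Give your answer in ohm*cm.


Step 1: sigma = q * n * mu = 1.602e-19 * 1.98e+17 * 369 = 1.17045e+01 S/cm
Step 2: rho = 1 / sigma = 1 / 1.17045e+01 = 0.08544 ohm*cm

0.08544


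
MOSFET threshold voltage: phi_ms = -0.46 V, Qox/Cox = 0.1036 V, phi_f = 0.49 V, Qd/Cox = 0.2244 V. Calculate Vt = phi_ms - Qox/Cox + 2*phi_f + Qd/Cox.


Step 1: Vt = phi_ms - Qox/Cox + 2*phi_f + Qd/Cox
Step 2: Vt = -0.46 - 0.1036 + 2*0.49 + 0.2244
Step 3: Vt = -0.46 - 0.1036 + 0.98 + 0.2244
Step 4: Vt = 0.6408 V

0.6408


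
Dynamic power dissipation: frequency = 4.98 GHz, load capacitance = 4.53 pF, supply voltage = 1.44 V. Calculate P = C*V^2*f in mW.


Step 1: V^2 = 1.44^2 = 2.0736 V^2
Step 2: P = C*V^2*f = 4.53e-12 F * 2.0736 * 4.98e9 Hz
Step 3: P = 4.677917184e-02 W
Step 4: P = 46.779 mW

46.779


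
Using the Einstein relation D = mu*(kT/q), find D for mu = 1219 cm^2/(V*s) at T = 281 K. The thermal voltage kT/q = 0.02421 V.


Step 1: D = mu * (kT/q)
Step 2: D = 1219 * 0.02421
Step 3: D = 29.51 cm^2/s

29.51


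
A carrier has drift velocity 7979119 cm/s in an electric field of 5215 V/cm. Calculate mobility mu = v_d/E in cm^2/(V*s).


Step 1: mu = v_d / E
Step 2: mu = 7979119 / 5215
Step 3: mu = 1530.03 cm^2/(V*s)

1530.03


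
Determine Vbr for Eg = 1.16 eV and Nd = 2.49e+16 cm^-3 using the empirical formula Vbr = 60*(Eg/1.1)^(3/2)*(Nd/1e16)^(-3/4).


Step 1: Eg/1.1 = 1.16/1.1 = 1.054545
Step 2: (Eg/1.1)^1.5 = 1.054545^1.5 = 1.082923
Step 3: (Nd/1e16)^(-0.75) = (2.49)^(-0.75) = 0.504488
Step 4: Vbr = 60 * 1.082923 * 0.504488 = 32.8 V

32.8


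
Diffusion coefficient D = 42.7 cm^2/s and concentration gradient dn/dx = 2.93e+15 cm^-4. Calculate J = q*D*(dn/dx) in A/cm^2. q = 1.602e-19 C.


Step 1: J = q * D * (dn/dx)
Step 2: J = 1.602e-19 * 42.7 * 2.93e+15
Step 3: J = 2.00e-02 A/cm^2

2.00e-02


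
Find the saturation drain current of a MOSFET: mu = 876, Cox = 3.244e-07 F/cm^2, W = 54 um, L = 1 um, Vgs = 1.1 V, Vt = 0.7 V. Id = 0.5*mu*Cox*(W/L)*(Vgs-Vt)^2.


Step 1: Overdrive voltage Vov = Vgs - Vt = 1.1 - 0.7 = 0.4 V
Step 2: W/L = 54/1 = 54
Step 3: Id = 0.5 * 876 * 3.244e-07 * 54 * 0.4^2
Step 4: Id = 1.23e-03 A

1.23e-03


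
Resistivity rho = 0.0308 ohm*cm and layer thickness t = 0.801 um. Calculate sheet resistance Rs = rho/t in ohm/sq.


Step 1: Convert thickness to cm: t = 0.801 um = 8.0100e-05 cm
Step 2: Rs = rho / t = 0.0308 / 8.0100e-05
Step 3: Rs = 384.5 ohm/sq

384.5


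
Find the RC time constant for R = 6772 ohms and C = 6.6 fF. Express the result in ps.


Step 1: tau = R * C
Step 2: tau = 6772 * 6.6 fF = 6772 * 6.6e-15 F
Step 3: tau = 4.46952e-11 s = 44.6952 ps

44.6952


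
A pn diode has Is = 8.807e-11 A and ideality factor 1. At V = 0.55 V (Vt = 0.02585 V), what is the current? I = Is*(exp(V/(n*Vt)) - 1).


Step 1: V/(n*Vt) = 0.55/(1*0.02585) = 21.2766
Step 2: exp(21.2766) = 1.7390e+09
Step 3: I = 8.807e-11 * (1.7390e+09 - 1) = 1.53e-01 A

1.53e-01


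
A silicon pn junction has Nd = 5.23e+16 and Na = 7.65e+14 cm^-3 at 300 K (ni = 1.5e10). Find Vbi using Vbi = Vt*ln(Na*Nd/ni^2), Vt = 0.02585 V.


Step 1: Compute Na*Nd/ni^2 = 7.65e+14 * 5.23e+16 / (1.5e10)^2 = 1.7782e+11
Step 2: ln(1.7782e+11) = 25.9040
Step 3: Vbi = 0.02585 * 25.9040 = 0.67 V

0.67


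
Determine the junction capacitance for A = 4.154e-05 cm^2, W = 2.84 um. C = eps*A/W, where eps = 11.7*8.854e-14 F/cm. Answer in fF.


Step 1: eps_Si = 11.7 * 8.854e-14 = 1.035918e-12 F/cm
Step 2: W in cm = 2.84 * 1e-4 = 2.84e-04 cm
Step 3: C = 1.035918e-12 * 4.154e-05 / 2.84e-04 = 1.515212e-13 F
Step 4: C = 151.52 fF

151.52


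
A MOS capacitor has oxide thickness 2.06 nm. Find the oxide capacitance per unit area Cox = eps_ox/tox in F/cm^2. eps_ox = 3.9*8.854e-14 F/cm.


Step 1: eps_ox = 3.9 * 8.854e-14 = 3.45306e-13 F/cm
Step 2: tox in cm = 2.06 nm * 1e-7 = 2.0600e-07 cm
Step 3: Cox = 3.45306e-13 / 2.0600e-07 = 1.68e-06 F/cm^2

1.68e-06


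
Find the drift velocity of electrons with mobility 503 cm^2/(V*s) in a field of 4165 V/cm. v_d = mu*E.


Step 1: v_d = mu * E
Step 2: v_d = 503 * 4165 = 2094995
Step 3: v_d = 2.09e+06 cm/s

2.09e+06


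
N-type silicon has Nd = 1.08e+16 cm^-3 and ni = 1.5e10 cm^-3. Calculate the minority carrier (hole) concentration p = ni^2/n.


Step 1: Since Nd >> ni, n ≈ Nd = 1.08e+16 cm^-3
Step 2: p = ni^2 / n = (1.5e10)^2 / 1.08e+16
Step 3: p = 2.25e20 / 1.08e+16 = 2.08e+04 cm^-3

2.08e+04


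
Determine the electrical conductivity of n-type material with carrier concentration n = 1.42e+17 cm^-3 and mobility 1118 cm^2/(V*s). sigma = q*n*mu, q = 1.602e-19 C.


Step 1: sigma = q * n * mu
Step 2: sigma = 1.602e-19 * 1.42e+17 * 1118
Step 3: sigma = 2.543e+01 S/cm

2.543e+01


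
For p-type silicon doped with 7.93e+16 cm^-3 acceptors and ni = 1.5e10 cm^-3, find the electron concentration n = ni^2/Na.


Step 1: Majority hole concentration p ≈ Na = 7.93e+16 cm^-3
Step 2: n = ni^2 / Na = (1.5e10)^2 / 7.93e+16
Step 3: n = 2.84e+03 cm^-3

2.84e+03


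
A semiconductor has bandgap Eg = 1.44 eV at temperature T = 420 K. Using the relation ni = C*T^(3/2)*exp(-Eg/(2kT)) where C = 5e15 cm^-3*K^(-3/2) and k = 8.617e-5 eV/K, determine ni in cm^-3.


Step 1: Compute kT = 8.617e-5 * 420 = 0.0361914 eV
Step 2: Exponent = -Eg/(2kT) = -1.44/(2*0.0361914) = -19.89423
Step 3: T^(3/2) = 420^1.5 = 8607.44
Step 4: ni = 5e15 * 8607.44 * exp(-19.89423) = 9.86e+10 cm^-3

9.86e+10


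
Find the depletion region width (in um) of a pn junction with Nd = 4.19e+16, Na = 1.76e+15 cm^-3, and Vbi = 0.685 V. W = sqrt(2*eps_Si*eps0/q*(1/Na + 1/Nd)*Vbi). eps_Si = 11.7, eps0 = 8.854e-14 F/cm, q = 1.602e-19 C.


Step 1: 1/Na + 1/Nd = 1/1.76e+15 + 1/4.19e+16 = 5.92048e-16
Step 2: 2*eps*eps0/q = 2*11.7*8.854e-14/1.602e-19 = 1.293281e+07
Step 3: W^2 = 1.293281e+07 * 5.92048e-16 * 0.685 = 5.24494e-09
Step 4: W = sqrt(5.24494e-09) = 7.242e-05 cm = 0.7242 um

0.7242


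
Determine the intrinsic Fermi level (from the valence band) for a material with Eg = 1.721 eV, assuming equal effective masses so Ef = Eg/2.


Step 1: For an intrinsic semiconductor, the Fermi level sits at midgap.
Step 2: Ef = Eg / 2 = 1.721 / 2 = 0.8605 eV

0.8605


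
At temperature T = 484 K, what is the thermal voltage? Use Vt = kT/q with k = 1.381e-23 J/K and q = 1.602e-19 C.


Step 1: kT = 1.381e-23 * 484 = 6.68404e-21 J
Step 2: Vt = kT/q = 6.68404e-21 / 1.602e-19
Step 3: Vt = 0.04172 V

0.04172


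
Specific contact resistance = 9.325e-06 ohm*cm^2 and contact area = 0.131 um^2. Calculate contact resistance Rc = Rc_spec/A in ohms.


Step 1: Convert area to cm^2: 0.131 um^2 = 1.3100e-09 cm^2
Step 2: Rc = Rc_spec / A = 9.325e-06 / 1.3100e-09
Step 3: Rc = 7.12e+03 ohms

7.12e+03


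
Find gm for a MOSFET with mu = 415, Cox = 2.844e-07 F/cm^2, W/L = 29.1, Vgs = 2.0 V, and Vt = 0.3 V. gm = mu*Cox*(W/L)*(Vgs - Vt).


Step 1: Vov = Vgs - Vt = 2.0 - 0.3 = 1.7 V
Step 2: gm = mu * Cox * (W/L) * Vov
Step 3: gm = 415 * 2.844e-07 * 29.1 * 1.7 = 5.84e-03 S

5.84e-03


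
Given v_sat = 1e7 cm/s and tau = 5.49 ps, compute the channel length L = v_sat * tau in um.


Step 1: tau in seconds = 5.49 ps * 1e-12 = 5.4900e-12 s
Step 2: L = v_sat * tau = 1e7 * 5.4900e-12 = 5.4900e-05 cm
Step 3: L in um = 5.4900e-05 * 1e4 = 0.549 um

0.549


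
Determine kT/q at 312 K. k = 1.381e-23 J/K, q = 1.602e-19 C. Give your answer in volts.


Step 1: kT = 1.381e-23 * 312 = 4.30872e-21 J
Step 2: Vt = kT/q = 4.30872e-21 / 1.602e-19
Step 3: Vt = 0.0269 V

0.0269


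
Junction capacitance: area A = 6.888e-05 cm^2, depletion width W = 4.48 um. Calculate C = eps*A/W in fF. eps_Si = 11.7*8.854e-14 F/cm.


Step 1: eps_Si = 11.7 * 8.854e-14 = 1.035918e-12 F/cm
Step 2: W in cm = 4.48 * 1e-4 = 4.48e-04 cm
Step 3: C = 1.035918e-12 * 6.888e-05 / 4.48e-04 = 1.592724e-13 F
Step 4: C = 159.27 fF

159.27


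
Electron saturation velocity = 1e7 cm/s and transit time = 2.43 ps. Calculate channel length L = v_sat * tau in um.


Step 1: tau in seconds = 2.43 ps * 1e-12 = 2.4300e-12 s
Step 2: L = v_sat * tau = 1e7 * 2.4300e-12 = 2.4300e-05 cm
Step 3: L in um = 2.4300e-05 * 1e4 = 0.243 um

0.243


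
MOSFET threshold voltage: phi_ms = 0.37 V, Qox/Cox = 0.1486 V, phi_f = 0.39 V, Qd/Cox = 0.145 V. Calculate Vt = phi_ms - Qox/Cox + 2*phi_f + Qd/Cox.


Step 1: Vt = phi_ms - Qox/Cox + 2*phi_f + Qd/Cox
Step 2: Vt = 0.37 - 0.1486 + 2*0.39 + 0.145
Step 3: Vt = 0.37 - 0.1486 + 0.78 + 0.145
Step 4: Vt = 1.1464 V

1.1464


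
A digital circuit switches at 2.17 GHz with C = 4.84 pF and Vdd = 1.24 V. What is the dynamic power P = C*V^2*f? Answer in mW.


Step 1: V^2 = 1.24^2 = 1.5376 V^2
Step 2: P = C*V^2*f = 4.84e-12 F * 1.5376 * 2.17e9 Hz
Step 3: P = 1.614910528e-02 W
Step 4: P = 16.149 mW

16.149


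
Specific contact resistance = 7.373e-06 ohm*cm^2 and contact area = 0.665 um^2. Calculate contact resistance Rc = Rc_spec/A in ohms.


Step 1: Convert area to cm^2: 0.665 um^2 = 6.6500e-09 cm^2
Step 2: Rc = Rc_spec / A = 7.373e-06 / 6.6500e-09
Step 3: Rc = 1.11e+03 ohms

1.11e+03


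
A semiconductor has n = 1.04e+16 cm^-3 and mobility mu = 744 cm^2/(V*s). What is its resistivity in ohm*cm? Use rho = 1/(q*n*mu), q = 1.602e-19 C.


Step 1: sigma = q * n * mu = 1.602e-19 * 1.04e+16 * 744 = 1.23956e+00 S/cm
Step 2: rho = 1 / sigma = 1 / 1.23956e+00 = 0.8067 ohm*cm

0.8067


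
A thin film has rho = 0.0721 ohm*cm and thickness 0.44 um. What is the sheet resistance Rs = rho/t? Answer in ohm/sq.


Step 1: Convert thickness to cm: t = 0.44 um = 4.4000e-05 cm
Step 2: Rs = rho / t = 0.0721 / 4.4000e-05
Step 3: Rs = 1638.6 ohm/sq

1638.6


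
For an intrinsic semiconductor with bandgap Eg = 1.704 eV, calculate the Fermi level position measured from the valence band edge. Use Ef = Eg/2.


Step 1: For an intrinsic semiconductor, the Fermi level sits at midgap.
Step 2: Ef = Eg / 2 = 1.704 / 2 = 0.852 eV

0.852


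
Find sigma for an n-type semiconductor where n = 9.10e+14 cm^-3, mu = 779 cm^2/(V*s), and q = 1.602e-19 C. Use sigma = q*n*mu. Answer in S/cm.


Step 1: sigma = q * n * mu
Step 2: sigma = 1.602e-19 * 9.10e+14 * 779
Step 3: sigma = 1.136e-01 S/cm

1.136e-01


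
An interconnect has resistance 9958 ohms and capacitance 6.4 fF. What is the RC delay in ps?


Step 1: tau = R * C
Step 2: tau = 9958 * 6.4 fF = 9958 * 6.4e-15 F
Step 3: tau = 6.37312e-11 s = 63.7312 ps

63.7312


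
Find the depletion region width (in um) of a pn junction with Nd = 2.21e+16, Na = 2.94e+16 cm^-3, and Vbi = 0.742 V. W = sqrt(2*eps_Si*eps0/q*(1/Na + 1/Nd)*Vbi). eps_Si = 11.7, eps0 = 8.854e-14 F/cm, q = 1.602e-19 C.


Step 1: 1/Na + 1/Nd = 1/2.94e+16 + 1/2.21e+16 = 7.92625e-17
Step 2: 2*eps*eps0/q = 2*11.7*8.854e-14/1.602e-19 = 1.293281e+07
Step 3: W^2 = 1.293281e+07 * 7.92625e-17 * 0.742 = 7.60614e-10
Step 4: W = sqrt(7.60614e-10) = 2.758e-05 cm = 0.2758 um

0.2758


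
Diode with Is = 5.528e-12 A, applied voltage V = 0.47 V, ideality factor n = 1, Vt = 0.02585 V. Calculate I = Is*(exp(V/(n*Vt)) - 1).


Step 1: V/(n*Vt) = 0.47/(1*0.02585) = 18.1818
Step 2: exp(18.1818) = 7.8751e+07
Step 3: I = 5.528e-12 * (7.8751e+07 - 1) = 4.35e-04 A

4.35e-04


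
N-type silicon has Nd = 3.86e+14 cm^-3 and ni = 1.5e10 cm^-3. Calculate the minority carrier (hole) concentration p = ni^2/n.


Step 1: Since Nd >> ni, n ≈ Nd = 3.86e+14 cm^-3
Step 2: p = ni^2 / n = (1.5e10)^2 / 3.86e+14
Step 3: p = 2.25e20 / 3.86e+14 = 5.83e+05 cm^-3

5.83e+05


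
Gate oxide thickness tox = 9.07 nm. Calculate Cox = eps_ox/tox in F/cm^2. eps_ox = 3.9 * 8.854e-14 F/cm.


Step 1: eps_ox = 3.9 * 8.854e-14 = 3.45306e-13 F/cm
Step 2: tox in cm = 9.07 nm * 1e-7 = 9.0700e-07 cm
Step 3: Cox = 3.45306e-13 / 9.0700e-07 = 3.81e-07 F/cm^2

3.81e-07


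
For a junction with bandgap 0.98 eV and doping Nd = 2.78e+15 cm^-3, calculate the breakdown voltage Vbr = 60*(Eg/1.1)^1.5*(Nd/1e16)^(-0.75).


Step 1: Eg/1.1 = 0.98/1.1 = 0.890909
Step 2: (Eg/1.1)^1.5 = 0.890909^1.5 = 0.840911
Step 3: (Nd/1e16)^(-0.75) = (0.278)^(-0.75) = 2.611959
Step 4: Vbr = 60 * 0.840911 * 2.611959 = 131.8 V

131.8


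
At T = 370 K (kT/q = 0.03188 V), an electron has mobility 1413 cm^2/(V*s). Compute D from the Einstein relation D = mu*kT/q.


Step 1: D = mu * (kT/q)
Step 2: D = 1413 * 0.03188
Step 3: D = 45.05 cm^2/s

45.05


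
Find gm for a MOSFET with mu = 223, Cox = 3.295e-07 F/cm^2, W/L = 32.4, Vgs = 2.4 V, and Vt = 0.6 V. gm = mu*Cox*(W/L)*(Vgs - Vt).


Step 1: Vov = Vgs - Vt = 2.4 - 0.6 = 1.8 V
Step 2: gm = mu * Cox * (W/L) * Vov
Step 3: gm = 223 * 3.295e-07 * 32.4 * 1.8 = 4.29e-03 S

4.29e-03


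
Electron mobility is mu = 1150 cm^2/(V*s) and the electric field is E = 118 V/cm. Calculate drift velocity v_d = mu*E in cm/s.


Step 1: v_d = mu * E
Step 2: v_d = 1150 * 118 = 135700
Step 3: v_d = 1.36e+05 cm/s

1.36e+05


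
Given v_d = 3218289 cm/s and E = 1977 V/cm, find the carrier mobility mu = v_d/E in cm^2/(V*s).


Step 1: mu = v_d / E
Step 2: mu = 3218289 / 1977
Step 3: mu = 1627.86 cm^2/(V*s)

1627.86


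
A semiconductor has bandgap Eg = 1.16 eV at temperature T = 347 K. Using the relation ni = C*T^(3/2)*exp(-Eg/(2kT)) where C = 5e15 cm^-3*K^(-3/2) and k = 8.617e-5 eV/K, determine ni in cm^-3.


Step 1: Compute kT = 8.617e-5 * 347 = 0.02990099 eV
Step 2: Exponent = -Eg/(2kT) = -1.16/(2*0.02990099) = -19.39735
Step 3: T^(3/2) = 347^1.5 = 6463.89
Step 4: ni = 5e15 * 6463.89 * exp(-19.39735) = 1.22e+11 cm^-3

1.22e+11


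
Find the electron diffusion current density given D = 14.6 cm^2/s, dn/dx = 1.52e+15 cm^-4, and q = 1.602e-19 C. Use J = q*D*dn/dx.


Step 1: J = q * D * (dn/dx)
Step 2: J = 1.602e-19 * 14.6 * 1.52e+15
Step 3: J = 3.56e-03 A/cm^2

3.56e-03


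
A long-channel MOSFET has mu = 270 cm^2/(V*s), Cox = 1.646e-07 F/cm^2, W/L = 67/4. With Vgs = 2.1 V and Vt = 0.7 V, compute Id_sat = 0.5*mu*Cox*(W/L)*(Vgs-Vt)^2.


Step 1: Overdrive voltage Vov = Vgs - Vt = 2.1 - 0.7 = 1.4 V
Step 2: W/L = 67/4 = 16.75
Step 3: Id = 0.5 * 270 * 1.646e-07 * 16.75 * 1.4^2
Step 4: Id = 7.30e-04 A

7.30e-04


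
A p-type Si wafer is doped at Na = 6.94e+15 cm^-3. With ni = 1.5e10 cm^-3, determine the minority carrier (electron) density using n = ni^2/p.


Step 1: Majority hole concentration p ≈ Na = 6.94e+15 cm^-3
Step 2: n = ni^2 / Na = (1.5e10)^2 / 6.94e+15
Step 3: n = 3.24e+04 cm^-3

3.24e+04


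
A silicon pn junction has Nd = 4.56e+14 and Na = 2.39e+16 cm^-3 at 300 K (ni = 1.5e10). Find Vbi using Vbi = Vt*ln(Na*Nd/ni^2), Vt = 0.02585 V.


Step 1: Compute Na*Nd/ni^2 = 2.39e+16 * 4.56e+14 / (1.5e10)^2 = 4.8437e+10
Step 2: ln(4.8437e+10) = 24.6035
Step 3: Vbi = 0.02585 * 24.6035 = 0.636 V

0.636


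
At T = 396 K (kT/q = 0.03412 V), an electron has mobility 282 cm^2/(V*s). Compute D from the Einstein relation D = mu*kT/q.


Step 1: D = mu * (kT/q)
Step 2: D = 282 * 0.03412
Step 3: D = 9.62 cm^2/s

9.62
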